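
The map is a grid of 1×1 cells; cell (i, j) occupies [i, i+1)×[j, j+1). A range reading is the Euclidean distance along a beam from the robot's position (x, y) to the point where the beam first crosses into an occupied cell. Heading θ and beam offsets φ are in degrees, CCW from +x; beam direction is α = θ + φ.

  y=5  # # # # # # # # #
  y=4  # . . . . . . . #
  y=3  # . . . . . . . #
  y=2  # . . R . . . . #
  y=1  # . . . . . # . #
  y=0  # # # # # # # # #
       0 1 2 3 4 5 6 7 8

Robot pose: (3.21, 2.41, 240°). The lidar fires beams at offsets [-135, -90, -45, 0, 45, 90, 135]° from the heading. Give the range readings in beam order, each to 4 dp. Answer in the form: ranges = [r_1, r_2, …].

beam 1: φ=-135°, α=105°
  dir = (cos 105°, sin 105°) = (-0.2588, 0.9659); from cell (3,2)
  next x-line at t=0.8114, next y-line at t=0.6108; Δt_x=3.8637, Δt_y=1.0353
    y: enter (3,3) at t=0.6108
    x: enter (2,3) at t=0.8114
    y: enter (2,4) at t=1.6461
    y: enter (2,5) at t=2.6814 ← occupied
  → r_1 = 2.6814
beam 2: φ=-90°, α=150°
  dir = (cos 150°, sin 150°) = (-0.8660, 0.5000); from cell (3,2)
  next x-line at t=0.2425, next y-line at t=1.1800; Δt_x=1.1547, Δt_y=2.0000
    x: enter (2,2) at t=0.2425
    y: enter (2,3) at t=1.1800
    x: enter (1,3) at t=1.3972
    x: enter (0,3) at t=2.5519 ← occupied
  → r_2 = 2.5519
beam 3: φ=-45°, α=195°
  dir = (cos 195°, sin 195°) = (-0.9659, -0.2588); from cell (3,2)
  next x-line at t=0.2174, next y-line at t=1.5841; Δt_x=1.0353, Δt_y=3.8637
    x: enter (2,2) at t=0.2174
    x: enter (1,2) at t=1.2527
    y: enter (1,1) at t=1.5841
    x: enter (0,1) at t=2.2880 ← occupied
  → r_3 = 2.2880
beam 4: φ=0°, α=240°
  dir = (cos 240°, sin 240°) = (-0.5000, -0.8660); from cell (3,2)
  next x-line at t=0.4200, next y-line at t=0.4734; Δt_x=2.0000, Δt_y=1.1547
    x: enter (2,2) at t=0.4200
    y: enter (2,1) at t=0.4734
    y: enter (2,0) at t=1.6281 ← occupied
  → r_4 = 1.6281
beam 5: φ=45°, α=285°
  dir = (cos 285°, sin 285°) = (0.2588, -0.9659); from cell (3,2)
  next x-line at t=3.0523, next y-line at t=0.4245; Δt_x=3.8637, Δt_y=1.0353
    y: enter (3,1) at t=0.4245
    y: enter (3,0) at t=1.4597 ← occupied
  → r_5 = 1.4597
beam 6: φ=90°, α=330°
  dir = (cos 330°, sin 330°) = (0.8660, -0.5000); from cell (3,2)
  next x-line at t=0.9122, next y-line at t=0.8200; Δt_x=1.1547, Δt_y=2.0000
    y: enter (3,1) at t=0.8200
    x: enter (4,1) at t=0.9122
    x: enter (5,1) at t=2.0669
    y: enter (5,0) at t=2.8200 ← occupied
  → r_6 = 2.8200
beam 7: φ=135°, α=15°
  dir = (cos 15°, sin 15°) = (0.9659, 0.2588); from cell (3,2)
  next x-line at t=0.8179, next y-line at t=2.2796; Δt_x=1.0353, Δt_y=3.8637
    x: enter (4,2) at t=0.8179
    x: enter (5,2) at t=1.8531
    y: enter (5,3) at t=2.2796
    x: enter (6,3) at t=2.8884
    x: enter (7,3) at t=3.9237
    x: enter (8,3) at t=4.9590 ← occupied
  → r_7 = 4.9590

ranges = [2.6814, 2.5519, 2.2880, 1.6281, 1.4597, 2.8200, 4.9590]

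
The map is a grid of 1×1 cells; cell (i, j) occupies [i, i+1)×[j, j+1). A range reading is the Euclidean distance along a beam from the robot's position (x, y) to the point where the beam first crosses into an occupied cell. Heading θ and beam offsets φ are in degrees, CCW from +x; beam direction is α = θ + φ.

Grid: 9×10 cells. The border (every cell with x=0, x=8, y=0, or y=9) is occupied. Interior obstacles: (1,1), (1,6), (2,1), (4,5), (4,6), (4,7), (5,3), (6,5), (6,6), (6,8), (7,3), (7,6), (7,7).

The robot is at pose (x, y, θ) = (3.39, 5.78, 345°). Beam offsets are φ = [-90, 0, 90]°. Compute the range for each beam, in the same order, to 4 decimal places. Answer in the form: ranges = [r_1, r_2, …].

ranges = [3.9133, 0.6315, 3.3336]

beam 1: φ=-90°, α=255°
  direction (-0.2588, -0.9659); cell (3,5); t to first gridline: x 1.5068, y 0.8075 (then +3.8637 / +1.0353)
    (3,4) via y @ 0.8075
    (2,4) via x @ 1.5068
    (2,3) via y @ 1.8428
    (2,2) via y @ 2.8781
    (2,1) via y @ 3.9133  # hit
  → r_1 = 3.9133
beam 2: φ=0°, α=345°
  direction (0.9659, -0.2588); cell (3,5); t to first gridline: x 0.6315, y 3.0137 (then +1.0353 / +3.8637)
    (4,5) via x @ 0.6315  # hit
  → r_2 = 0.6315
beam 3: φ=90°, α=75°
  direction (0.2588, 0.9659); cell (3,5); t to first gridline: x 2.3569, y 0.2278 (then +3.8637 / +1.0353)
    (3,6) via y @ 0.2278
    (3,7) via y @ 1.2630
    (3,8) via y @ 2.2983
    (4,8) via x @ 2.3569
    (4,9) via y @ 3.3336  # hit
  → r_3 = 3.3336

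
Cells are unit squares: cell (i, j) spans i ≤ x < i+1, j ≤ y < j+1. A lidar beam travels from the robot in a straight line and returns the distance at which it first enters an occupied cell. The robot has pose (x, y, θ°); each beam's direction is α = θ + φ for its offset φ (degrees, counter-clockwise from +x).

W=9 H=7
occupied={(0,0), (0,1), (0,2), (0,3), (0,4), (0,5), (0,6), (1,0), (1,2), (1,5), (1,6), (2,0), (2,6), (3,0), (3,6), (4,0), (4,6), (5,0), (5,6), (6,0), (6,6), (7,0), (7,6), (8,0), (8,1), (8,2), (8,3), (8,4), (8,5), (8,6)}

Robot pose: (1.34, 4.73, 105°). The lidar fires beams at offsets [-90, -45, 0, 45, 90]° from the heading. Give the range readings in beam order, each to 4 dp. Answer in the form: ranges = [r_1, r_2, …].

beam 1: φ=-90°, α=15°
  dir = (cos 15°, sin 15°) = (0.9659, 0.2588); from cell (1,4)
  next x-line at t=0.6833, next y-line at t=1.0432; Δt_x=1.0353, Δt_y=3.8637
    x: enter (2,4) at t=0.6833
    y: enter (2,5) at t=1.0432
    x: enter (3,5) at t=1.7186
    x: enter (4,5) at t=2.7538
    x: enter (5,5) at t=3.7891
    x: enter (6,5) at t=4.8244
    y: enter (6,6) at t=4.9069 ← occupied
  → r_1 = 4.9069
beam 2: φ=-45°, α=60°
  dir = (cos 60°, sin 60°) = (0.5000, 0.8660); from cell (1,4)
  next x-line at t=1.3200, next y-line at t=0.3118; Δt_x=2.0000, Δt_y=1.1547
    y: enter (1,5) at t=0.3118 ← occupied
  → r_2 = 0.3118
beam 3: φ=0°, α=105°
  dir = (cos 105°, sin 105°) = (-0.2588, 0.9659); from cell (1,4)
  next x-line at t=1.3137, next y-line at t=0.2795; Δt_x=3.8637, Δt_y=1.0353
    y: enter (1,5) at t=0.2795 ← occupied
  → r_3 = 0.2795
beam 4: φ=45°, α=150°
  dir = (cos 150°, sin 150°) = (-0.8660, 0.5000); from cell (1,4)
  next x-line at t=0.3926, next y-line at t=0.5400; Δt_x=1.1547, Δt_y=2.0000
    x: enter (0,4) at t=0.3926 ← occupied
  → r_4 = 0.3926
beam 5: φ=90°, α=195°
  dir = (cos 195°, sin 195°) = (-0.9659, -0.2588); from cell (1,4)
  next x-line at t=0.3520, next y-line at t=2.8205; Δt_x=1.0353, Δt_y=3.8637
    x: enter (0,4) at t=0.3520 ← occupied
  → r_5 = 0.3520

ranges = [4.9069, 0.3118, 0.2795, 0.3926, 0.3520]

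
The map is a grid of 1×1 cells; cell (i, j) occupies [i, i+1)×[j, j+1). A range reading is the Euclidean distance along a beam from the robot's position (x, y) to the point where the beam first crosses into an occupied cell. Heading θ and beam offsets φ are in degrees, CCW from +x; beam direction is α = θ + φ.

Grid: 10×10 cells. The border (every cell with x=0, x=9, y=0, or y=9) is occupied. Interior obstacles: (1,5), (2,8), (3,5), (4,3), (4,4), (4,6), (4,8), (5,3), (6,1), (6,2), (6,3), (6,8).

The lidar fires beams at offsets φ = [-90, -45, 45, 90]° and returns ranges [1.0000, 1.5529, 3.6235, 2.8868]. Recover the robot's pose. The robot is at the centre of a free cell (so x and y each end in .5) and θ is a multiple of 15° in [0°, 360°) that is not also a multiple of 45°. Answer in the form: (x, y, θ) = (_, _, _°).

Candidates: 52 free-cell centres × 16 headings = 832 poses. Raycast each; keep the one whose scan matches to 4 dp.
  (5.5, 7.5, 330°): beam 2 = 3.6235 ≠ 1.5529 ✗
  (7.5, 3.5, 195°): beam 1 = 4.6587 ≠ 1.0000 ✗
  (8.5, 1.5, 330°): beam 1 = 0.5774 ≠ 1.0000 ✗
  (2.5, 4.5, 240°): beam 4 = 1.7321 ≠ 2.8868 ✗
  …
  (5.5, 5.5, 330°): r_1=1.0000, r_2=1.5529, r_3=3.6235, r_4=2.8868 — all match ✓
No second candidate reproduces the full scan.

(x, y, θ) = (5.5, 5.5, 330°)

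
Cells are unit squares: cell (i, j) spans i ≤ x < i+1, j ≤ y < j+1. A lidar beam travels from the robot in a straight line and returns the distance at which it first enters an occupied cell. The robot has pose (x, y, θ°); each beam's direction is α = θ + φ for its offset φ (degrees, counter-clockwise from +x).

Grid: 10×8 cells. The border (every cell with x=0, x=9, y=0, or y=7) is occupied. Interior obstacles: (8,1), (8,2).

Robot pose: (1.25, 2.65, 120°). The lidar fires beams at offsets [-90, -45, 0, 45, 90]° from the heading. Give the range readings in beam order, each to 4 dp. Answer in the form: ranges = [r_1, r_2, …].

ranges = [8.7000, 4.5035, 0.5000, 0.2588, 0.2887]

beam 1: φ=-90°, α=30°
  d=(0.8660,0.5000)  start (1,2)  tX=0.8660 tY=0.7000  stride 1/|dx|=1.1547 1/|dy|=2.0000
    cross y-line → (1,3), t=0.7000
    cross x-line → (2,3), t=0.8660
    cross x-line → (3,3), t=2.0207
    cross y-line → (3,4), t=2.7000
    cross x-line → (4,4), t=3.1754
    cross x-line → (5,4), t=4.3301
    cross y-line → (5,5), t=4.7000
    cross x-line → (6,5), t=5.4848
    cross x-line → (7,5), t=6.6395
    cross y-line → (7,6), t=6.7000
    cross x-line → (8,6), t=7.7942
    cross y-line → (8,7), t=8.7000 (wall)
  → r_1 = 8.7000
beam 2: φ=-45°, α=75°
  d=(0.2588,0.9659)  start (1,2)  tX=2.8978 tY=0.3623  stride 1/|dx|=3.8637 1/|dy|=1.0353
    cross y-line → (1,3), t=0.3623
    cross y-line → (1,4), t=1.3976
    cross y-line → (1,5), t=2.4329
    cross x-line → (2,5), t=2.8978
    cross y-line → (2,6), t=3.4682
    cross y-line → (2,7), t=4.5035 (wall)
  → r_2 = 4.5035
beam 3: φ=0°, α=120°
  d=(-0.5000,0.8660)  start (1,2)  tX=0.5000 tY=0.4041  stride 1/|dx|=2.0000 1/|dy|=1.1547
    cross y-line → (1,3), t=0.4041
    cross x-line → (0,3), t=0.5000 (wall)
  → r_3 = 0.5000
beam 4: φ=45°, α=165°
  d=(-0.9659,0.2588)  start (1,2)  tX=0.2588 tY=1.3523  stride 1/|dx|=1.0353 1/|dy|=3.8637
    cross x-line → (0,2), t=0.2588 (wall)
  → r_4 = 0.2588
beam 5: φ=90°, α=210°
  d=(-0.8660,-0.5000)  start (1,2)  tX=0.2887 tY=1.3000  stride 1/|dx|=1.1547 1/|dy|=2.0000
    cross x-line → (0,2), t=0.2887 (wall)
  → r_5 = 0.2887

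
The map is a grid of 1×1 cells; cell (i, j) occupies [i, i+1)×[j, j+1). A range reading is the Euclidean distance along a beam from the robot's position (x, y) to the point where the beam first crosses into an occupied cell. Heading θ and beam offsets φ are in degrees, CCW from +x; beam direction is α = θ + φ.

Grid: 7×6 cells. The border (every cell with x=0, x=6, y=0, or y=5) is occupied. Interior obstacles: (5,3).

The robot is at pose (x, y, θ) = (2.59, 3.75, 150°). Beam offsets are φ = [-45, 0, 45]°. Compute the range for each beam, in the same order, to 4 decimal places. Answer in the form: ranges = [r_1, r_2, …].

beam 1: φ=-45°, α=105°
  direction (-0.2588, 0.9659); cell (2,3); t to first gridline: x 2.2796, y 0.2588 (then +3.8637 / +1.0353)
    (2,4) via y @ 0.2588
    (2,5) via y @ 1.2941  # hit
  → r_1 = 1.2941
beam 2: φ=0°, α=150°
  direction (-0.8660, 0.5000); cell (2,3); t to first gridline: x 0.6813, y 0.5000 (then +1.1547 / +2.0000)
    (2,4) via y @ 0.5000
    (1,4) via x @ 0.6813
    (0,4) via x @ 1.8360  # hit
  → r_2 = 1.8360
beam 3: φ=45°, α=195°
  direction (-0.9659, -0.2588); cell (2,3); t to first gridline: x 0.6108, y 2.8978 (then +1.0353 / +3.8637)
    (1,3) via x @ 0.6108
    (0,3) via x @ 1.6461  # hit
  → r_3 = 1.6461

ranges = [1.2941, 1.8360, 1.6461]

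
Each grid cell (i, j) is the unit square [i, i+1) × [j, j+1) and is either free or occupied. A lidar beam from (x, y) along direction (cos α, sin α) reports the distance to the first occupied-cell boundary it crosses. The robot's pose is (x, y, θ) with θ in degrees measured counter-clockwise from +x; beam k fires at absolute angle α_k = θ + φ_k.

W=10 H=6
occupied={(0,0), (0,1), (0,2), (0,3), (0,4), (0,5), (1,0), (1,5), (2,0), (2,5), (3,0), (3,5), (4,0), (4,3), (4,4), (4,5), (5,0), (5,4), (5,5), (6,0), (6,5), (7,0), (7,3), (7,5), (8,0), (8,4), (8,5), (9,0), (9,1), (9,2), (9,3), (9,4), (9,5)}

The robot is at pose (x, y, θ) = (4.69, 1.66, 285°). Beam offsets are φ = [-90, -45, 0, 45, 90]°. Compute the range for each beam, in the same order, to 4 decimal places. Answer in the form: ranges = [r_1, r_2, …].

beam 1: φ=-90°, α=195°
  cosα=-0.9659 sinα=-0.2588 | (4,1) | tMaxX 0.7143 tMaxY 2.5500 | tΔX 1.0353 tΔY 3.8637
    t=0.7143 [x] (3,1)
    t=1.7496 [x] (2,1)
    t=2.5500 [y] (2,0) — stop
  → r_1 = 2.5500
beam 2: φ=-45°, α=240°
  cosα=-0.5000 sinα=-0.8660 | (4,1) | tMaxX 1.3800 tMaxY 0.7621 | tΔX 2.0000 tΔY 1.1547
    t=0.7621 [y] (4,0) — stop
  → r_2 = 0.7621
beam 3: φ=0°, α=285°
  cosα=0.2588 sinα=-0.9659 | (4,1) | tMaxX 1.1977 tMaxY 0.6833 | tΔX 3.8637 tΔY 1.0353
    t=0.6833 [y] (4,0) — stop
  → r_3 = 0.6833
beam 4: φ=45°, α=330°
  cosα=0.8660 sinα=-0.5000 | (4,1) | tMaxX 0.3580 tMaxY 1.3200 | tΔX 1.1547 tΔY 2.0000
    t=0.3580 [x] (5,1)
    t=1.3200 [y] (5,0) — stop
  → r_4 = 1.3200
beam 5: φ=90°, α=15°
  cosα=0.9659 sinα=0.2588 | (4,1) | tMaxX 0.3209 tMaxY 1.3137 | tΔX 1.0353 tΔY 3.8637
    t=0.3209 [x] (5,1)
    t=1.3137 [y] (5,2)
    t=1.3562 [x] (6,2)
    t=2.3915 [x] (7,2)
    t=3.4268 [x] (8,2)
    t=4.4620 [x] (9,2) — stop
  → r_5 = 4.4620

ranges = [2.5500, 0.7621, 0.6833, 1.3200, 4.4620]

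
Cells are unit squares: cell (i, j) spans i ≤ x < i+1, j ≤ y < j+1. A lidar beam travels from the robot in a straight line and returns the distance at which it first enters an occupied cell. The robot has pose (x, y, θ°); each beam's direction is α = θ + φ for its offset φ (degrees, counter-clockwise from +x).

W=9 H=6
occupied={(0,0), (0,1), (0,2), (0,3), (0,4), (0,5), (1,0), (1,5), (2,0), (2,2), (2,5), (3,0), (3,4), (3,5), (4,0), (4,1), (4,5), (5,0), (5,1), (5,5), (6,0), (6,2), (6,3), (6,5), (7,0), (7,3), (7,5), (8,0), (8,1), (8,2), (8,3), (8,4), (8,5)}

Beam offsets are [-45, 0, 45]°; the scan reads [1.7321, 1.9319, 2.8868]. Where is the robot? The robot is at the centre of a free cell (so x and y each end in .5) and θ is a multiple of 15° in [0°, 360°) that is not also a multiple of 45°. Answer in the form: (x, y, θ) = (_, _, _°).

(x, y, θ) = (5.5, 3.5, 165°)

Enumerate (i+0.5, j+0.5, θ) over the 21 free cells and 16 admissible headings. For each, cast all 3 beams and compare to the given ranges.
  (1.5, 1.5, 120°): beam 1 = 3.6235 ≠ 1.7321 ✗
  (6.5, 1.5, 120°): beam 1 = 0.5176 ≠ 1.7321 ✗
  (3.5, 3.5, 330°): beam 1 = 1.9319 ≠ 1.7321 ✗
  …
  (5.5, 3.5, 165°): r_1=1.7321, r_2=1.9319, r_3=2.8868 — all match ✓
Unique over the lattice → pose = (5.5, 3.5, 165°).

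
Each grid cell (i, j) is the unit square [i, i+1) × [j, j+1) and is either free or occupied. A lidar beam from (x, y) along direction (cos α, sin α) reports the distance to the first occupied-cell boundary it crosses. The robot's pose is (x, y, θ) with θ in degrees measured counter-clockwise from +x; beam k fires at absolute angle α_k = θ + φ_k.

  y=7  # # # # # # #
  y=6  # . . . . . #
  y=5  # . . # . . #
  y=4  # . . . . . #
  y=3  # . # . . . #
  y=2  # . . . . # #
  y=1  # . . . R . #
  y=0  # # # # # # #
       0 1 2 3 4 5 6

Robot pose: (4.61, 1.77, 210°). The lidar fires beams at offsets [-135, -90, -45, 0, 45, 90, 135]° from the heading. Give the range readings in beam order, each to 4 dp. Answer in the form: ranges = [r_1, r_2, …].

beam 1: φ=-135°, α=75°
  direction (0.2588, 0.9659); cell (4,1); t to first gridline: x 1.5068, y 0.2381 (then +3.8637 / +1.0353)
    (4,2) via y @ 0.2381
    (4,3) via y @ 1.2734
    (5,3) via x @ 1.5068
    (5,4) via y @ 2.3087
    (5,5) via y @ 3.3439
    (5,6) via y @ 4.3792
    (6,6) via x @ 5.3705  # hit
  → r_1 = 5.3705
beam 2: φ=-90°, α=120°
  direction (-0.5000, 0.8660); cell (4,1); t to first gridline: x 1.2200, y 0.2656 (then +2.0000 / +1.1547)
    (4,2) via y @ 0.2656
    (3,2) via x @ 1.2200
    (3,3) via y @ 1.4203
    (3,4) via y @ 2.5750
    (2,4) via x @ 3.2200
    (2,5) via y @ 3.7297
    (2,6) via y @ 4.8844
    (1,6) via x @ 5.2200
    (1,7) via y @ 6.0391  # hit
  → r_2 = 6.0391
beam 3: φ=-45°, α=165°
  direction (-0.9659, 0.2588); cell (4,1); t to first gridline: x 0.6315, y 0.8887 (then +1.0353 / +3.8637)
    (3,1) via x @ 0.6315
    (3,2) via y @ 0.8887
    (2,2) via x @ 1.6668
    (1,2) via x @ 2.7021
    (0,2) via x @ 3.7373  # hit
  → r_3 = 3.7373
beam 4: φ=0°, α=210°
  direction (-0.8660, -0.5000); cell (4,1); t to first gridline: x 0.7044, y 1.5400 (then +1.1547 / +2.0000)
    (3,1) via x @ 0.7044
    (3,0) via y @ 1.5400  # hit
  → r_4 = 1.5400
beam 5: φ=45°, α=255°
  direction (-0.2588, -0.9659); cell (4,1); t to first gridline: x 2.3569, y 0.7972 (then +3.8637 / +1.0353)
    (4,0) via y @ 0.7972  # hit
  → r_5 = 0.7972
beam 6: φ=90°, α=300°
  direction (0.5000, -0.8660); cell (4,1); t to first gridline: x 0.7800, y 0.8891 (then +2.0000 / +1.1547)
    (5,1) via x @ 0.7800
    (5,0) via y @ 0.8891  # hit
  → r_6 = 0.8891
beam 7: φ=135°, α=345°
  direction (0.9659, -0.2588); cell (4,1); t to first gridline: x 0.4038, y 2.9751 (then +1.0353 / +3.8637)
    (5,1) via x @ 0.4038
    (6,1) via x @ 1.4390  # hit
  → r_7 = 1.4390

ranges = [5.3705, 6.0391, 3.7373, 1.5400, 0.7972, 0.8891, 1.4390]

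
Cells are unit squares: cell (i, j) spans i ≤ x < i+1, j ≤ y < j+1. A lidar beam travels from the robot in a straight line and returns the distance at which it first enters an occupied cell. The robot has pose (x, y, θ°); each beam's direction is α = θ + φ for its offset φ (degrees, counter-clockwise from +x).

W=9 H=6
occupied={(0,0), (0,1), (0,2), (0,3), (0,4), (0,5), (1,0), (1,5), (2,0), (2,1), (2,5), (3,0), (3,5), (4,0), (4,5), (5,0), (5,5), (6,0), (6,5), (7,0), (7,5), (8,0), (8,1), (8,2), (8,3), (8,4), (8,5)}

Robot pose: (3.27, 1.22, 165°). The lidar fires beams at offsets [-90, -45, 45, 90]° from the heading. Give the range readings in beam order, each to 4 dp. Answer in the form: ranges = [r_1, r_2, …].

beam 1: φ=-90°, α=75°
  direction (0.2588, 0.9659); cell (3,1); t to first gridline: x 2.8205, y 0.8075 (then +3.8637 / +1.0353)
    (3,2) via y @ 0.8075
    (3,3) via y @ 1.8428
    (4,3) via x @ 2.8205
    (4,4) via y @ 2.8781
    (4,5) via y @ 3.9133  # hit
  → r_1 = 3.9133
beam 2: φ=-45°, α=120°
  direction (-0.5000, 0.8660); cell (3,1); t to first gridline: x 0.5400, y 0.9007 (then +2.0000 / +1.1547)
    (2,1) via x @ 0.5400  # hit
  → r_2 = 0.5400
beam 3: φ=45°, α=210°
  direction (-0.8660, -0.5000); cell (3,1); t to first gridline: x 0.3118, y 0.4400 (then +1.1547 / +2.0000)
    (2,1) via x @ 0.3118  # hit
  → r_3 = 0.3118
beam 4: φ=90°, α=255°
  direction (-0.2588, -0.9659); cell (3,1); t to first gridline: x 1.0432, y 0.2278 (then +3.8637 / +1.0353)
    (3,0) via y @ 0.2278  # hit
  → r_4 = 0.2278

ranges = [3.9133, 0.5400, 0.3118, 0.2278]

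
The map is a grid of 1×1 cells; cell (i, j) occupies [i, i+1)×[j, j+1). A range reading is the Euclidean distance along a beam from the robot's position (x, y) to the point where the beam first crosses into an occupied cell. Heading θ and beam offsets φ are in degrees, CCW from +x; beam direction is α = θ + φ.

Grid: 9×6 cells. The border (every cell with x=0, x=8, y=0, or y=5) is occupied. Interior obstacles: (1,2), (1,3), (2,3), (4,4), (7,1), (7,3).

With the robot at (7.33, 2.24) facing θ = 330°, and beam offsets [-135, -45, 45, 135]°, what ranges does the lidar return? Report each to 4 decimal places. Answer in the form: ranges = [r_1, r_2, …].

ranges = [4.7910, 0.2485, 0.6936, 0.7868]

beam 1: φ=-135°, α=195°
  d=(-0.9659,-0.2588)  start (7,2)  tX=0.3416 tY=0.9273  stride 1/|dx|=1.0353 1/|dy|=3.8637
    cross x-line → (6,2), t=0.3416
    cross y-line → (6,1), t=0.9273
    cross x-line → (5,1), t=1.3769
    cross x-line → (4,1), t=2.4122
    cross x-line → (3,1), t=3.4475
    cross x-line → (2,1), t=4.4827
    cross y-line → (2,0), t=4.7910 (wall)
  → r_1 = 4.7910
beam 2: φ=-45°, α=285°
  d=(0.2588,-0.9659)  start (7,2)  tX=2.5887 tY=0.2485  stride 1/|dx|=3.8637 1/|dy|=1.0353
    cross y-line → (7,1), t=0.2485 (wall)
  → r_2 = 0.2485
beam 3: φ=45°, α=15°
  d=(0.9659,0.2588)  start (7,2)  tX=0.6936 tY=2.9364  stride 1/|dx|=1.0353 1/|dy|=3.8637
    cross x-line → (8,2), t=0.6936 (wall)
  → r_3 = 0.6936
beam 4: φ=135°, α=105°
  d=(-0.2588,0.9659)  start (7,2)  tX=1.2750 tY=0.7868  stride 1/|dx|=3.8637 1/|dy|=1.0353
    cross y-line → (7,3), t=0.7868 (wall)
  → r_4 = 0.7868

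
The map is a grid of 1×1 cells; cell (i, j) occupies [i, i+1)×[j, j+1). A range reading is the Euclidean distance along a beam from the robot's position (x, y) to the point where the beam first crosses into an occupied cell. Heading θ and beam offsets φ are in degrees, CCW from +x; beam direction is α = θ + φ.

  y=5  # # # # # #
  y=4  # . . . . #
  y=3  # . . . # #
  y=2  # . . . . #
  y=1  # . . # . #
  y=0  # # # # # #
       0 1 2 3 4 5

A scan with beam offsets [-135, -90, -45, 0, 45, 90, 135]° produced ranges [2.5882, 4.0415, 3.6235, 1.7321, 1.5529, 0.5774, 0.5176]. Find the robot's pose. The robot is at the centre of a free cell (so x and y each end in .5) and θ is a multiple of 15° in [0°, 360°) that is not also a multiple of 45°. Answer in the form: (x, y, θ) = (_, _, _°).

The pose lattice has 14·16 = 224 candidates. Test each by forward raycasting.
  (2.5, 3.5, 195°): beam 1 = 1.7321 ≠ 2.5882 ✗
  (1.5, 3.5, 345°): beam 1 = 0.5774 ≠ 2.5882 ✗
  (2.5, 1.5, 240°): beam 1 = 3.6235 ≠ 2.5882 ✗
  …
  (1.5, 3.5, 60°): r_1=2.5882, r_2=4.0415, r_3=3.6235, r_4=1.7321, r_5=1.5529, r_6=0.5774, r_7=0.5176 — all match ✓
Only this pose fits every beam.

(x, y, θ) = (1.5, 3.5, 60°)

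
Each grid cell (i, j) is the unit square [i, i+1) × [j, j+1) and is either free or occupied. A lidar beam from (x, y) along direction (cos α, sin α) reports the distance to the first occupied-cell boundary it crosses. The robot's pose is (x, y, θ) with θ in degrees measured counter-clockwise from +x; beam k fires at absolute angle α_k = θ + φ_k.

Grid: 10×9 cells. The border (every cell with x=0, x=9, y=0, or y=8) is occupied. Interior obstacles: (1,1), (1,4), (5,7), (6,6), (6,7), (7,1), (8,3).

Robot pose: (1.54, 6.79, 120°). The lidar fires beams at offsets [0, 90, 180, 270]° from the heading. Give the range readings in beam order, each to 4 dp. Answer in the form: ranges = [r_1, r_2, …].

beam 1: φ=0°, α=120°
  direction (-0.5000, 0.8660); cell (1,6); t to first gridline: x 1.0800, y 0.2425 (then +2.0000 / +1.1547)
    (1,7) via y @ 0.2425
    (0,7) via x @ 1.0800  # hit
  → r_1 = 1.0800
beam 2: φ=90°, α=210°
  direction (-0.8660, -0.5000); cell (1,6); t to first gridline: x 0.6235, y 1.5800 (then +1.1547 / +2.0000)
    (0,6) via x @ 0.6235  # hit
  → r_2 = 0.6235
beam 3: φ=180°, α=300°
  direction (0.5000, -0.8660); cell (1,6); t to first gridline: x 0.9200, y 0.9122 (then +2.0000 / +1.1547)
    (1,5) via y @ 0.9122
    (2,5) via x @ 0.9200
    (2,4) via y @ 2.0669
    (3,4) via x @ 2.9200
    (3,3) via y @ 3.2216
    (3,2) via y @ 4.3763
    (4,2) via x @ 4.9200
    (4,1) via y @ 5.5310
    (4,0) via y @ 6.6857  # hit
  → r_3 = 6.6857
beam 4: φ=270°, α=30°
  direction (0.8660, 0.5000); cell (1,6); t to first gridline: x 0.5312, y 0.4200 (then +1.1547 / +2.0000)
    (1,7) via y @ 0.4200
    (2,7) via x @ 0.5312
    (3,7) via x @ 1.6859
    (3,8) via y @ 2.4200  # hit
  → r_4 = 2.4200

ranges = [1.0800, 0.6235, 6.6857, 2.4200]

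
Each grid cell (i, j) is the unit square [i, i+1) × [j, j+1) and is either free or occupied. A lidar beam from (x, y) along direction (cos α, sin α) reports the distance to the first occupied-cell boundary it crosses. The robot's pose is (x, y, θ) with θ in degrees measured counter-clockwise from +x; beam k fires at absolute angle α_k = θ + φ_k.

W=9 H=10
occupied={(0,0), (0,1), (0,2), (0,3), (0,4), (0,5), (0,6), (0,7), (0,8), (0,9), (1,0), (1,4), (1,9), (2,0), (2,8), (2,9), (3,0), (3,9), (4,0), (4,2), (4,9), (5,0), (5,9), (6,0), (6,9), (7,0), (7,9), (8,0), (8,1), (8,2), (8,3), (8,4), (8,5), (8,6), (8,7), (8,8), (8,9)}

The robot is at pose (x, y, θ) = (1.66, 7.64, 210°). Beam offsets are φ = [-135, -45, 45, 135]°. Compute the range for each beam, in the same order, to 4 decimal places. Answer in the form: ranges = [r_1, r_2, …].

beam 1: φ=-135°, α=75°
  dir = (cos 75°, sin 75°) = (0.2588, 0.9659); from cell (1,7)
  next x-line at t=1.3137, next y-line at t=0.3727; Δt_x=3.8637, Δt_y=1.0353
    y: enter (1,8) at t=0.3727
    x: enter (2,8) at t=1.3137 ← occupied
  → r_1 = 1.3137
beam 2: φ=-45°, α=165°
  dir = (cos 165°, sin 165°) = (-0.9659, 0.2588); from cell (1,7)
  next x-line at t=0.6833, next y-line at t=1.3909; Δt_x=1.0353, Δt_y=3.8637
    x: enter (0,7) at t=0.6833 ← occupied
  → r_2 = 0.6833
beam 3: φ=45°, α=255°
  dir = (cos 255°, sin 255°) = (-0.2588, -0.9659); from cell (1,7)
  next x-line at t=2.5500, next y-line at t=0.6626; Δt_x=3.8637, Δt_y=1.0353
    y: enter (1,6) at t=0.6626
    y: enter (1,5) at t=1.6979
    x: enter (0,5) at t=2.5500 ← occupied
  → r_3 = 2.5500
beam 4: φ=135°, α=345°
  dir = (cos 345°, sin 345°) = (0.9659, -0.2588); from cell (1,7)
  next x-line at t=0.3520, next y-line at t=2.4728; Δt_x=1.0353, Δt_y=3.8637
    x: enter (2,7) at t=0.3520
    x: enter (3,7) at t=1.3873
    x: enter (4,7) at t=2.4225
    y: enter (4,6) at t=2.4728
    x: enter (5,6) at t=3.4578
    x: enter (6,6) at t=4.4931
    x: enter (7,6) at t=5.5284
    y: enter (7,5) at t=6.3365
    x: enter (8,5) at t=6.5637 ← occupied
  → r_4 = 6.5637

ranges = [1.3137, 0.6833, 2.5500, 6.5637]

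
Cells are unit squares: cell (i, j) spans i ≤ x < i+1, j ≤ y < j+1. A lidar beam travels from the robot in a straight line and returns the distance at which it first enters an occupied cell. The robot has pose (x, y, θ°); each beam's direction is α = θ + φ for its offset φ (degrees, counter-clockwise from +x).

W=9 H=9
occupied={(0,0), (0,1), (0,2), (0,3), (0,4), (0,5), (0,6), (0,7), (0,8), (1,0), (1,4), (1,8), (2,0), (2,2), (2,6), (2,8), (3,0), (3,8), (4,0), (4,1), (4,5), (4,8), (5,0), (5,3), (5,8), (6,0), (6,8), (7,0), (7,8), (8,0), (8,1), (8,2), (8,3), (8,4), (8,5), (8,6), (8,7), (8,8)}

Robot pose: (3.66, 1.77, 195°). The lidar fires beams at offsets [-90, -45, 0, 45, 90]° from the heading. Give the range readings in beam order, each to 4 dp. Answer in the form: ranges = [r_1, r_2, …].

beam 1: φ=-90°, α=105°
  cosα=-0.2588 sinα=0.9659 | (3,1) | tMaxX 2.5500 tMaxY 0.2381 | tΔX 3.8637 tΔY 1.0353
    t=0.2381 [y] (3,2)
    t=1.2734 [y] (3,3)
    t=2.3087 [y] (3,4)
    t=2.5500 [x] (2,4)
    t=3.3439 [y] (2,5)
    t=4.3792 [y] (2,6) — stop
  → r_1 = 4.3792
beam 2: φ=-45°, α=150°
  cosα=-0.8660 sinα=0.5000 | (3,1) | tMaxX 0.7621 tMaxY 0.4600 | tΔX 1.1547 tΔY 2.0000
    t=0.4600 [y] (3,2)
    t=0.7621 [x] (2,2) — stop
  → r_2 = 0.7621
beam 3: φ=0°, α=195°
  cosα=-0.9659 sinα=-0.2588 | (3,1) | tMaxX 0.6833 tMaxY 2.9751 | tΔX 1.0353 tΔY 3.8637
    t=0.6833 [x] (2,1)
    t=1.7186 [x] (1,1)
    t=2.7538 [x] (0,1) — stop
  → r_3 = 2.7538
beam 4: φ=45°, α=240°
  cosα=-0.5000 sinα=-0.8660 | (3,1) | tMaxX 1.3200 tMaxY 0.8891 | tΔX 2.0000 tΔY 1.1547
    t=0.8891 [y] (3,0) — stop
  → r_4 = 0.8891
beam 5: φ=90°, α=285°
  cosα=0.2588 sinα=-0.9659 | (3,1) | tMaxX 1.3137 tMaxY 0.7972 | tΔX 3.8637 tΔY 1.0353
    t=0.7972 [y] (3,0) — stop
  → r_5 = 0.7972

ranges = [4.3792, 0.7621, 2.7538, 0.8891, 0.7972]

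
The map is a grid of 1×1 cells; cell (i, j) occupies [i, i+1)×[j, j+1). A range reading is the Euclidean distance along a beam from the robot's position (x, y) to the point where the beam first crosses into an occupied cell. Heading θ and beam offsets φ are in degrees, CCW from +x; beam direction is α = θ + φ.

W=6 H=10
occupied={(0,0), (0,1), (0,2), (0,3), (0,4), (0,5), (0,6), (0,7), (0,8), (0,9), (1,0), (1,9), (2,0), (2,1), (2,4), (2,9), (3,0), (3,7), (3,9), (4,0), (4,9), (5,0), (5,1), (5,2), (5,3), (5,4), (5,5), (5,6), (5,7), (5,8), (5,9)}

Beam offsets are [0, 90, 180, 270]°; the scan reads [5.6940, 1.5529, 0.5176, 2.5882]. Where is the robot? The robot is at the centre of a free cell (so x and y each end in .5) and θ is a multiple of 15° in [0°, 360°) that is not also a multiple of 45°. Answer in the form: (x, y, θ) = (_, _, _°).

(x, y, θ) = (3.5, 6.5, 285°)

Candidates: 29 free-cell centres × 16 headings = 464 poses. Raycast each; keep the one whose scan matches to 4 dp.
  (4.5, 3.5, 300°): beam 1 = 1.0000 ≠ 5.6940 ✗
  (1.5, 8.5, 255°): beam 1 = 1.9319 ≠ 5.6940 ✗
  (3.5, 5.5, 150°): beam 1 = 2.8868 ≠ 5.6940 ✗
  (2.5, 5.5, 165°): beam 1 = 1.5529 ≠ 5.6940 ✗
  …
  (3.5, 6.5, 285°): r_1=5.6940, r_2=1.5529, r_3=0.5176, r_4=2.5882 — all match ✓
Unique over the lattice → pose = (3.5, 6.5, 285°).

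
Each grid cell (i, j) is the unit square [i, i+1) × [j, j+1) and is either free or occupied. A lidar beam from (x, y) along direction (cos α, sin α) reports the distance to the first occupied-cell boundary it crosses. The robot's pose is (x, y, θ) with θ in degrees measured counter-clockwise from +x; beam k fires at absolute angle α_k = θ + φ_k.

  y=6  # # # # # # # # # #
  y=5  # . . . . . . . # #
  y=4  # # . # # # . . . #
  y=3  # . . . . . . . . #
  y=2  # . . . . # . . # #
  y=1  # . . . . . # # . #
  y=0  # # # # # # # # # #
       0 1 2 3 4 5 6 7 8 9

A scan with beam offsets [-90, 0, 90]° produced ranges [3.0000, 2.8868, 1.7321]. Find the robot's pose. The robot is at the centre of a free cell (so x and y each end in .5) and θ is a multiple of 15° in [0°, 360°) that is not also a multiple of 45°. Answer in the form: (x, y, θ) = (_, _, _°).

Enumerate (i+0.5, j+0.5, θ) over the 31 free cells and 16 admissible headings. For each, cast all 3 beams and compare to the given ranges.
  (1.5, 5.5, 75°): beam 1 = 1.9319 ≠ 3.0000 ✗
  (5.5, 5.5, 330°): beam 1 = 0.5774 ≠ 3.0000 ✗
  (3.5, 2.5, 120°): beam 1 = 5.1962 ≠ 3.0000 ✗
  …
  (7.5, 4.5, 240°): r_1=3.0000, r_2=2.8868, r_3=1.7321 — all match ✓
Only this pose fits every beam.

(x, y, θ) = (7.5, 4.5, 240°)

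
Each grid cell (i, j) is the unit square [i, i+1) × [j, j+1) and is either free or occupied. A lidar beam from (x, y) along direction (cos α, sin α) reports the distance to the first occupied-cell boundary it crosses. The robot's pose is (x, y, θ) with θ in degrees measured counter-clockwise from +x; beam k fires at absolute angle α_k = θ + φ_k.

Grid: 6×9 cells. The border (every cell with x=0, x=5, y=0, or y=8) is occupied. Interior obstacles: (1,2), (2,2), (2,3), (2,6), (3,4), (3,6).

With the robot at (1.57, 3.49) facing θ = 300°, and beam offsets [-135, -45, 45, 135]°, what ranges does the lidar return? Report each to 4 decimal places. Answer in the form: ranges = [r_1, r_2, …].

ranges = [0.5901, 0.5073, 0.4452, 2.5985]

beam 1: φ=-135°, α=165°
  direction (-0.9659, 0.2588); cell (1,3); t to first gridline: x 0.5901, y 1.9705 (then +1.0353 / +3.8637)
    (0,3) via x @ 0.5901  # hit
  → r_1 = 0.5901
beam 2: φ=-45°, α=255°
  direction (-0.2588, -0.9659); cell (1,3); t to first gridline: x 2.2023, y 0.5073 (then +3.8637 / +1.0353)
    (1,2) via y @ 0.5073  # hit
  → r_2 = 0.5073
beam 3: φ=45°, α=345°
  direction (0.9659, -0.2588); cell (1,3); t to first gridline: x 0.4452, y 1.8932 (then +1.0353 / +3.8637)
    (2,3) via x @ 0.4452  # hit
  → r_3 = 0.4452
beam 4: φ=135°, α=75°
  direction (0.2588, 0.9659); cell (1,3); t to first gridline: x 1.6614, y 0.5280 (then +3.8637 / +1.0353)
    (1,4) via y @ 0.5280
    (1,5) via y @ 1.5633
    (2,5) via x @ 1.6614
    (2,6) via y @ 2.5985  # hit
  → r_4 = 2.5985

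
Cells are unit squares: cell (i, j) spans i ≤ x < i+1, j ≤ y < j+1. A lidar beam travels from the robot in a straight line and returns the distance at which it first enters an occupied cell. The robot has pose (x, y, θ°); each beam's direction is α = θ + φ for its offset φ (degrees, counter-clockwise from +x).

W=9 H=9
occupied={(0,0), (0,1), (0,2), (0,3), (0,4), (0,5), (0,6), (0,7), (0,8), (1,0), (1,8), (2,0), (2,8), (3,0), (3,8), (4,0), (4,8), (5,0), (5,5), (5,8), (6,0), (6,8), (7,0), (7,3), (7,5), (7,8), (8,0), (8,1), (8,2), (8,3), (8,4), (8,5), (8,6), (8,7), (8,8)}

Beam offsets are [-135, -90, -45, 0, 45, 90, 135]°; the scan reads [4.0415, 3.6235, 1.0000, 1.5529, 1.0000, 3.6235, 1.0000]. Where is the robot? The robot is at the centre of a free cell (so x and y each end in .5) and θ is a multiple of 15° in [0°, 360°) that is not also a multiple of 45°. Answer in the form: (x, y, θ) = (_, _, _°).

Candidates: 46 free-cell centres × 16 headings = 736 poses. Raycast each; keep the one whose scan matches to 4 dp.
  (1.5, 7.5, 30°): beam 1 = 1.9319 ≠ 4.0415 ✗
  (7.5, 1.5, 330°): beam 1 = 1.9319 ≠ 4.0415 ✗
  (1.5, 3.5, 120°): beam 1 = 6.7293 ≠ 4.0415 ✗
  (7.5, 2.5, 195°): beam 1 = 0.5774 ≠ 4.0415 ✗
  …
  (6.5, 4.5, 15°): r_1=4.0415, r_2=3.6235, r_3=1.0000, r_4=1.5529, r_5=1.0000, r_6=3.6235, r_7=1.0000 — all match ✓
Unique over the lattice → pose = (6.5, 4.5, 15°).

(x, y, θ) = (6.5, 4.5, 15°)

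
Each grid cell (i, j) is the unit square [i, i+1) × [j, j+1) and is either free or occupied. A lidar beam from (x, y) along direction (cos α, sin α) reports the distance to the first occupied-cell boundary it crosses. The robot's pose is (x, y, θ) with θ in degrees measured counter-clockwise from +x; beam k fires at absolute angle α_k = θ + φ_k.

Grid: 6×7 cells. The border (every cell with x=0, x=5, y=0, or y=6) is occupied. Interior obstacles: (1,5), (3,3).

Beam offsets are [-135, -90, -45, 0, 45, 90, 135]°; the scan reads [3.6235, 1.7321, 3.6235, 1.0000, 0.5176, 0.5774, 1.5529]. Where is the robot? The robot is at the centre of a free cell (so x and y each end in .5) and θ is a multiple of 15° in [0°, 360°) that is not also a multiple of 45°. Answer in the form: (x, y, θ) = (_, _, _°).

(x, y, θ) = (1.5, 2.5, 120°)

The pose lattice has 18·16 = 288 candidates. Test each by forward raycasting.
  (4.5, 5.5, 75°): beam 1 = 1.0000 ≠ 3.6235 ✗
  (2.5, 1.5, 240°): beam 3 = 1.5529 ≠ 3.6235 ✗
  (2.5, 4.5, 285°): beam 1 = 1.0000 ≠ 3.6235 ✗
  (2.5, 4.5, 60°): beam 2 = 1.0000 ≠ 1.7321 ✗
  (2.5, 2.5, 300°): beam 1 = 1.5529 ≠ 3.6235 ✗
  …
  (1.5, 2.5, 120°): r_1=3.6235, r_2=1.7321, r_3=3.6235, r_4=1.0000, r_5=0.5176, r_6=0.5774, r_7=1.5529 — all match ✓
Only this pose fits every beam.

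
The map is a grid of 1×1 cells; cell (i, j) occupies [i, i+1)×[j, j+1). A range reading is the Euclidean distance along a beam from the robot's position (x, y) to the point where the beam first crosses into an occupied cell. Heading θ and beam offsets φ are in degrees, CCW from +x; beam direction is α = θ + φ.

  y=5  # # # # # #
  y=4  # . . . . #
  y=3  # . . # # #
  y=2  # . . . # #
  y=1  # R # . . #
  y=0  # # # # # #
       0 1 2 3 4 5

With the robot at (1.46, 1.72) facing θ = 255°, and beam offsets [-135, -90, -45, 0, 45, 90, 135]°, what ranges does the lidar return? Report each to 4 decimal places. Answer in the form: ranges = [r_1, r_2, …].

ranges = [0.9200, 0.4762, 0.5312, 0.7454, 0.8314, 0.5590, 2.5600]

beam 1: φ=-135°, α=120°
  d=(-0.5000,0.8660)  start (1,1)  tX=0.9200 tY=0.3233  stride 1/|dx|=2.0000 1/|dy|=1.1547
    cross y-line → (1,2), t=0.3233
    cross x-line → (0,2), t=0.9200 (wall)
  → r_1 = 0.9200
beam 2: φ=-90°, α=165°
  d=(-0.9659,0.2588)  start (1,1)  tX=0.4762 tY=1.0818  stride 1/|dx|=1.0353 1/|dy|=3.8637
    cross x-line → (0,1), t=0.4762 (wall)
  → r_2 = 0.4762
beam 3: φ=-45°, α=210°
  d=(-0.8660,-0.5000)  start (1,1)  tX=0.5312 tY=1.4400  stride 1/|dx|=1.1547 1/|dy|=2.0000
    cross x-line → (0,1), t=0.5312 (wall)
  → r_3 = 0.5312
beam 4: φ=0°, α=255°
  d=(-0.2588,-0.9659)  start (1,1)  tX=1.7773 tY=0.7454  stride 1/|dx|=3.8637 1/|dy|=1.0353
    cross y-line → (1,0), t=0.7454 (wall)
  → r_4 = 0.7454
beam 5: φ=45°, α=300°
  d=(0.5000,-0.8660)  start (1,1)  tX=1.0800 tY=0.8314  stride 1/|dx|=2.0000 1/|dy|=1.1547
    cross y-line → (1,0), t=0.8314 (wall)
  → r_5 = 0.8314
beam 6: φ=90°, α=345°
  d=(0.9659,-0.2588)  start (1,1)  tX=0.5590 tY=2.7819  stride 1/|dx|=1.0353 1/|dy|=3.8637
    cross x-line → (2,1), t=0.5590 (wall)
  → r_6 = 0.5590
beam 7: φ=135°, α=30°
  d=(0.8660,0.5000)  start (1,1)  tX=0.6235 tY=0.5600  stride 1/|dx|=1.1547 1/|dy|=2.0000
    cross y-line → (1,2), t=0.5600
    cross x-line → (2,2), t=0.6235
    cross x-line → (3,2), t=1.7782
    cross y-line → (3,3), t=2.5600 (wall)
  → r_7 = 2.5600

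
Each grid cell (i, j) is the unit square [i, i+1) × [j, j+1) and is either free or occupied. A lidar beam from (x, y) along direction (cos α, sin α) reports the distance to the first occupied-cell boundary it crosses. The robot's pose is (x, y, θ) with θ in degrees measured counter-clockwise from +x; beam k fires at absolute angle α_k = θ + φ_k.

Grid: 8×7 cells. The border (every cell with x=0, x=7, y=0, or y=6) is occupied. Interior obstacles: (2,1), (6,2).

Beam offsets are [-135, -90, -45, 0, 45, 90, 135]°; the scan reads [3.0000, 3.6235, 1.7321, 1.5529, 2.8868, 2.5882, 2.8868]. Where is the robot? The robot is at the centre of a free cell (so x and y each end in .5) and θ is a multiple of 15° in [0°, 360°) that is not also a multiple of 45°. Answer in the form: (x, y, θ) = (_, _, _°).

Candidates: 28 free-cell centres × 16 headings = 448 poses. Raycast each; keep the one whose scan matches to 4 dp.
  (4.5, 2.5, 120°): beam 1 = 1.5529 ≠ 3.0000 ✗
  (5.5, 1.5, 285°): beam 1 = 5.1962 ≠ 3.0000 ✗
  (6.5, 4.5, 165°): beam 1 = 0.5774 ≠ 3.0000 ✗
  (4.5, 2.5, 15°): beam 1 = 1.7321 ≠ 3.0000 ✗
  …
  (3.5, 4.5, 105°): r_1=3.0000, r_2=3.6235, r_3=1.7321, r_4=1.5529, r_5=2.8868, r_6=2.5882, r_7=2.8868 — all match ✓
Unique over the lattice → pose = (3.5, 4.5, 105°).

(x, y, θ) = (3.5, 4.5, 105°)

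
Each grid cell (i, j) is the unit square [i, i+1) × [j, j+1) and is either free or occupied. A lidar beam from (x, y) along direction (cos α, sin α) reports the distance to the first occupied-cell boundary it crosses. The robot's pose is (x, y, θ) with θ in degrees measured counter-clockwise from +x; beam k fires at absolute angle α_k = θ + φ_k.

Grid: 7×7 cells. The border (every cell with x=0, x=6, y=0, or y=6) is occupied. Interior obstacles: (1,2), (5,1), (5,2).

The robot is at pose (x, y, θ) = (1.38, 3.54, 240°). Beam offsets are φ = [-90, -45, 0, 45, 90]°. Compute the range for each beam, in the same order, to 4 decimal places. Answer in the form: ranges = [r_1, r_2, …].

beam 1: φ=-90°, α=150°
  dir = (cos 150°, sin 150°) = (-0.8660, 0.5000); from cell (1,3)
  next x-line at t=0.4388, next y-line at t=0.9200; Δt_x=1.1547, Δt_y=2.0000
    x: enter (0,3) at t=0.4388 ← occupied
  → r_1 = 0.4388
beam 2: φ=-45°, α=195°
  dir = (cos 195°, sin 195°) = (-0.9659, -0.2588); from cell (1,3)
  next x-line at t=0.3934, next y-line at t=2.0864; Δt_x=1.0353, Δt_y=3.8637
    x: enter (0,3) at t=0.3934 ← occupied
  → r_2 = 0.3934
beam 3: φ=0°, α=240°
  dir = (cos 240°, sin 240°) = (-0.5000, -0.8660); from cell (1,3)
  next x-line at t=0.7600, next y-line at t=0.6235; Δt_x=2.0000, Δt_y=1.1547
    y: enter (1,2) at t=0.6235 ← occupied
  → r_3 = 0.6235
beam 4: φ=45°, α=285°
  dir = (cos 285°, sin 285°) = (0.2588, -0.9659); from cell (1,3)
  next x-line at t=2.3955, next y-line at t=0.5590; Δt_x=3.8637, Δt_y=1.0353
    y: enter (1,2) at t=0.5590 ← occupied
  → r_4 = 0.5590
beam 5: φ=90°, α=330°
  dir = (cos 330°, sin 330°) = (0.8660, -0.5000); from cell (1,3)
  next x-line at t=0.7159, next y-line at t=1.0800; Δt_x=1.1547, Δt_y=2.0000
    x: enter (2,3) at t=0.7159
    y: enter (2,2) at t=1.0800
    x: enter (3,2) at t=1.8706
    x: enter (4,2) at t=3.0253
    y: enter (4,1) at t=3.0800
    x: enter (5,1) at t=4.1800 ← occupied
  → r_5 = 4.1800

ranges = [0.4388, 0.3934, 0.6235, 0.5590, 4.1800]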